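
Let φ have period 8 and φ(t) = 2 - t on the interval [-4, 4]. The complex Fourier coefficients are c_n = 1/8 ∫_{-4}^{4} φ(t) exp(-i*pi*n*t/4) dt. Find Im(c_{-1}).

-4/pi

Since φ is real-valued, Im(c_{-1}) = -1/8 ∫_{-4}^{4} φ(t) sin(-pi*t/4) dt = b_{1}/2.
Integrating by parts (boundary term plus one more integral), an antiderivative of (2 - t) sin(-pi*t/4) is -4*t*cos(pi*t/4)/pi + 16*sin(pi*t/4)/pi**2 + 8*cos(pi*t/4)/pi; evaluating from -4 to 4: ∫_{-4}^{4} (2 - t) sin(-pi*t/4) dt = (8/pi) - (-24/pi) = 32/pi.
Hence Im(c_{-1}) = (-1/8)·(32/pi) = -4/pi.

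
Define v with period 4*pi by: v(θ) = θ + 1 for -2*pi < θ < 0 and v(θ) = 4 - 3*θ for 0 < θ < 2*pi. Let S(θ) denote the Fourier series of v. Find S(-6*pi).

5/2 - 4*pi

θ = -6*pi differs from θ = 2*pi by -2 full period(s), and the series is 4*pi-periodic.
At θ = 2*pi the one-sided limits are v(2*pi^-) = 4 - 6*pi and v(2*pi^+) = 1 - 2*pi.
By Dirichlet's theorem the series converges to their average, [(4 - 6*pi) + (1 - 2*pi)]/2 = 5/2 - 4*pi.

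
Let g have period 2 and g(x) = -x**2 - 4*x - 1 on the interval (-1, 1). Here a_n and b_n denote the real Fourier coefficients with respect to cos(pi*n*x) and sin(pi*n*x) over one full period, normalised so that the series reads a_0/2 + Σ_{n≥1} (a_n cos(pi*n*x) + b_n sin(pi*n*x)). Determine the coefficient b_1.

b_1 = ∫_{-1}^{1} g(x) sin(pi*x) dx.
Integrating by parts twice (tabular method), an antiderivative of (-x**2 - 4*x - 1) sin(pi*x) is x**2*cos(pi*x)/pi - 2*x*sin(pi*x)/pi**2 + 4*x*cos(pi*x)/pi - 4*sin(pi*x)/pi**2 - 2*cos(pi*x)/pi**3 + cos(pi*x)/pi; evaluating from -1 to 1: ∫_{-1}^{1} (-x**2 - 4*x - 1) sin(pi*x) dx = (-6/pi + 2/pi**3) - (2/pi**3 + 2/pi) = -8/pi.
Hence b_1 = -8/pi.

-8/pi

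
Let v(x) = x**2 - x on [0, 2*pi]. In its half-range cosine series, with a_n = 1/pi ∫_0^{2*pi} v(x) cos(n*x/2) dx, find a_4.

1

a_4 = 1/pi ∫_0^{2*pi} (x**2 - x) cos(2*x) dx.
Integrating by parts twice (tabular method), an antiderivative of (x**2 - x) cos(2*x) is x**2*sin(2*x)/2 - x*sin(2*x)/2 + x*cos(2*x)/2 - sin(2*x)/4 - cos(2*x)/4; evaluating from 0 to 2*pi: ∫_{0}^{2*pi} (x**2 - x) cos(2*x) dx = (-1/4 + pi) - (-1/4) = pi.
Hence a_4 = (1/pi)·(pi) = 1.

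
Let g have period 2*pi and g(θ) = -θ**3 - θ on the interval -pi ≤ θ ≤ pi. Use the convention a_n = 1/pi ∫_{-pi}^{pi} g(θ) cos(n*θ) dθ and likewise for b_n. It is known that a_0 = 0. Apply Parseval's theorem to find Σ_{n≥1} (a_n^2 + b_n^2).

Parseval: a_0^2/2 + Σ_{n≥1} (a_n^2+b_n^2) = 1/pi ∫_{-pi}^{pi} g(θ)^2 dθ = 2*pi**2*(35 + 42*pi**2 + 15*pi**4)/105.
Subtract a_0^2/2 = 0: Σ (a_n^2+b_n^2) = 2*pi**2*(35 + 42*pi**2 + 15*pi**4)/105.

2*pi**2*(35 + 42*pi**2 + 15*pi**4)/105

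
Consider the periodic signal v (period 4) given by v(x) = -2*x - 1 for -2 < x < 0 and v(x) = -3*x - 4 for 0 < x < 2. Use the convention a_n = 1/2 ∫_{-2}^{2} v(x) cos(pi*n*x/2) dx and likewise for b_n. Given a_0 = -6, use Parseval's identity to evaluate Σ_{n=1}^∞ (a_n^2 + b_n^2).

Parseval: a_0^2/2 + Σ_{n≥1} (a_n^2+b_n^2) = 1/2 ∫_{-2}^{2} v(x)^2 dx = 163/3.
Subtract a_0^2/2 = 18: Σ (a_n^2+b_n^2) = 109/3.

109/3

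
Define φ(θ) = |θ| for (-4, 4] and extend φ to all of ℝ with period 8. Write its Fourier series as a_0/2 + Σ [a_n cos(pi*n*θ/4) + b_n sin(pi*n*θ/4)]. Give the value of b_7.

b_7 = 1/4 ∫_{-4}^{4} φ(θ) sin(7*pi*θ/4) dθ.
φ is even and sin(7*pi*θ/4) is odd, so the integrand is odd over a symmetric interval and the integral vanishes.

0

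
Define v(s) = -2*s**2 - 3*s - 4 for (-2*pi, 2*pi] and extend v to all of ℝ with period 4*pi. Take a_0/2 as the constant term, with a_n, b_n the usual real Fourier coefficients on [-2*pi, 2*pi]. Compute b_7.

-12/7

b_7 = (1/(2*pi)) ∫_{-2*pi}^{2*pi} v(s) sin(7*s/2) ds.
Integrating by parts twice (tabular method), an antiderivative of (-2*s**2 - 3*s - 4) sin(7*s/2) is 4*s**2*cos(7*s/2)/7 - 16*s*sin(7*s/2)/49 + 6*s*cos(7*s/2)/7 - 12*sin(7*s/2)/49 + 360*cos(7*s/2)/343; evaluating from -2*pi to 2*pi: ∫_{-2*pi}^{2*pi} (-2*s**2 - 3*s - 4) sin(7*s/2) ds = (-16*pi**2/7 - 12*pi/7 - 360/343) - (-16*pi**2/7 - 360/343 + 12*pi/7) = -24*pi/7.
Hence b_7 = (1/(2*pi))·(-24*pi/7) = -12/7.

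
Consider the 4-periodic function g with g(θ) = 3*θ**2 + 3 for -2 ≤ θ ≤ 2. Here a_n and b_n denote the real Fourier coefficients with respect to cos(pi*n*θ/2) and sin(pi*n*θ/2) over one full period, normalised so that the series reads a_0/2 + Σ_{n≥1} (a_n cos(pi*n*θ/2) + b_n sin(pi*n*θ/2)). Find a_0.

14

a_0 = 1/2 ∫_{-2}^{2} g(θ) dθ = 1/2 · (28) = 14.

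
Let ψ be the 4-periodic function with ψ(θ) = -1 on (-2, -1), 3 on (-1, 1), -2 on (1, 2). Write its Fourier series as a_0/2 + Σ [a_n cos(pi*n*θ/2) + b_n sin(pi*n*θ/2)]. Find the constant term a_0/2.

3/4

a_0 = 1/2 ∫_{-2}^{2} ψ(θ) dθ = 1/2 · (3) = 3/2.
So the constant term a_0/2 = 3/4.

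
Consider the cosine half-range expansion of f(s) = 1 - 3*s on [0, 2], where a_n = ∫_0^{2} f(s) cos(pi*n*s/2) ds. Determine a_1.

a_1 = ∫_0^{2} (1 - 3*s) cos(pi*s/2) ds.
Integrating by parts (boundary term plus one more integral), an antiderivative of (1 - 3*s) cos(pi*s/2) is -6*s*sin(pi*s/2)/pi + 2*sin(pi*s/2)/pi - 12*cos(pi*s/2)/pi**2; evaluating from 0 to 2: ∫_{0}^{2} (1 - 3*s) cos(pi*s/2) ds = (12/pi**2) - (-12/pi**2) = 24/pi**2.
Hence a_1 = 24/pi**2.

24/pi**2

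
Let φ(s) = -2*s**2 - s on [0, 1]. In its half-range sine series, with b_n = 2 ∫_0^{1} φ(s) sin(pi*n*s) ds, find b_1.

-6/pi + 16/pi**3

b_1 = 2 ∫_0^{1} (-2*s**2 - s) sin(pi*s) ds.
Integrating by parts twice (tabular method), an antiderivative of (-2*s**2 - s) sin(pi*s) is 2*s**2*cos(pi*s)/pi - 4*s*sin(pi*s)/pi**2 + s*cos(pi*s)/pi - sin(pi*s)/pi**2 - 4*cos(pi*s)/pi**3; evaluating from 0 to 1: ∫_{0}^{1} (-2*s**2 - s) sin(pi*s) ds = (-3/pi + 4/pi**3) - (-4/pi**3) = -3/pi + 8/pi**3.
Hence b_1 = 2·(-3/pi + 8/pi**3) = -6/pi + 16/pi**3.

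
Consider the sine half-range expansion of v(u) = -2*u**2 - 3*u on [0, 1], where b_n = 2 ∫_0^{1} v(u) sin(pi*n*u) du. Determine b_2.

b_2 = 2 ∫_0^{1} (-2*u**2 - 3*u) sin(2*pi*u) du.
Integrating by parts twice (tabular method), an antiderivative of (-2*u**2 - 3*u) sin(2*pi*u) is u**2*cos(2*pi*u)/pi - u*sin(2*pi*u)/pi**2 + 3*u*cos(2*pi*u)/(2*pi) - 3*sin(2*pi*u)/(4*pi**2) - cos(2*pi*u)/(2*pi**3); evaluating from 0 to 1: ∫_{0}^{1} (-2*u**2 - 3*u) sin(2*pi*u) du = ((-1 + 5*pi**2)/(2*pi**3)) - (-1/(2*pi**3)) = 5/(2*pi).
Hence b_2 = 2·(5/(2*pi)) = 5/pi.

5/pi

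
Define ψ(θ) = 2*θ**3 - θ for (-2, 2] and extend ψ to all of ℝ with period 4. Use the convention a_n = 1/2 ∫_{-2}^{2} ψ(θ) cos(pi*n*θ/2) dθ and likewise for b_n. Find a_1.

0

a_1 = 1/2 ∫_{-2}^{2} ψ(θ) cos(pi*θ/2) dθ.
ψ is odd and cos(pi*θ/2) is even, so the integrand is odd over a symmetric interval and the integral vanishes.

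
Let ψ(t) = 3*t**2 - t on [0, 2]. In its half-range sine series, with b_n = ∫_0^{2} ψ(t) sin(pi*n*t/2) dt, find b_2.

b_2 = ∫_0^{2} (3*t**2 - t) sin(pi*t) dt.
Integrating by parts twice (tabular method), an antiderivative of (3*t**2 - t) sin(pi*t) is -3*t**2*cos(pi*t)/pi + 6*t*sin(pi*t)/pi**2 + t*cos(pi*t)/pi - sin(pi*t)/pi**2 + 6*cos(pi*t)/pi**3; evaluating from 0 to 2: ∫_{0}^{2} (3*t**2 - t) sin(pi*t) dt = (-10/pi + 6/pi**3) - (6/pi**3) = -10/pi.
Hence b_2 = -10/pi.

-10/pi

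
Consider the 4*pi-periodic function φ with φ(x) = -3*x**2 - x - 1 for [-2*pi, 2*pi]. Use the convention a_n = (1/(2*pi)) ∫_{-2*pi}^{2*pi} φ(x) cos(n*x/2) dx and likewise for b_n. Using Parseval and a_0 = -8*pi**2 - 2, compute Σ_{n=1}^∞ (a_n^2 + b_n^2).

Parseval: a_0^2/2 + Σ_{n≥1} (a_n^2+b_n^2) = (1/(2*pi)) ∫_{-2*pi}^{2*pi} φ(x)^2 dx = 2 + 56*pi**2/3 + 288*pi**4/5.
Subtract a_0^2/2 = 2*(1 + 4*pi**2)**2: Σ (a_n^2+b_n^2) = 8*pi**2*(5 + 48*pi**2)/15.

8*pi**2*(5 + 48*pi**2)/15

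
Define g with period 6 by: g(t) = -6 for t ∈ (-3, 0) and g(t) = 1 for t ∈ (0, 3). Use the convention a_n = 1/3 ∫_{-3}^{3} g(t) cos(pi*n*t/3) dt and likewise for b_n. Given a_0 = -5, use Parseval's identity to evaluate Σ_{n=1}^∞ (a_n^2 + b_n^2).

Parseval: a_0^2/2 + Σ_{n≥1} (a_n^2+b_n^2) = 1/3 ∫_{-3}^{3} g(t)^2 dt = 37.
Subtract a_0^2/2 = 25/2: Σ (a_n^2+b_n^2) = 49/2.

49/2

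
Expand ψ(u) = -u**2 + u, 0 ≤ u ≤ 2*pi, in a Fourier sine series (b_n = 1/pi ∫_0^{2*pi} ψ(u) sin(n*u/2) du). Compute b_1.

-8*pi + 4 + 32/pi

b_1 = 1/pi ∫_0^{2*pi} (-u**2 + u) sin(u/2) du.
Integrating by parts twice (tabular method), an antiderivative of (-u**2 + u) sin(u/2) is 2*u**2*cos(u/2) - 8*u*sin(u/2) - 2*u*cos(u/2) + 4*sin(u/2) - 16*cos(u/2); evaluating from 0 to 2*pi: ∫_{0}^{2*pi} (-u**2 + u) sin(u/2) du = (-8*pi**2 + 4*pi + 16) - (-16) = -8*pi**2 + 4*pi + 32.
Hence b_1 = (1/pi)·(-8*pi**2 + 4*pi + 32) = -8*pi + 4 + 32/pi.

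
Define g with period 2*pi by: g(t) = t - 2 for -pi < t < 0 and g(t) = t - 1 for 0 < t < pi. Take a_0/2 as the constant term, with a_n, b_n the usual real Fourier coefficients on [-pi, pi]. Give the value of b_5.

b_5 = 1/pi ∫_{-pi}^{pi} g(t) sin(5*t) dt.
Split the integral at the breakpoints.
Integrating by parts (boundary term plus one more integral), an antiderivative of (t - 2) sin(5*t) is -t*cos(5*t)/5 + sin(5*t)/25 + 2*cos(5*t)/5; evaluating from -pi to 0: ∫_{-pi}^{0} (t - 2) sin(5*t) dt = (2/5) - (-pi/5 - 2/5) = pi/5 + 4/5.
Integrating by parts (boundary term plus one more integral), an antiderivative of (t - 1) sin(5*t) is -t*cos(5*t)/5 + sin(5*t)/25 + cos(5*t)/5; evaluating from 0 to pi: ∫_{0}^{pi} (t - 1) sin(5*t) dt = (-1/5 + pi/5) - (1/5) = -2/5 + pi/5.
Summing the pieces and multiplying by (1/pi) gives b_5 = 2*(1 + pi)/(5*pi).

2*(1 + pi)/(5*pi)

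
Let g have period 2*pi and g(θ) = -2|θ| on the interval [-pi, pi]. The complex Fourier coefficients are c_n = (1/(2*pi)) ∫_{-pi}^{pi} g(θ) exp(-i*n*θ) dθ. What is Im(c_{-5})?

0

Since g is real-valued, Im(c_{-5}) = -(1/(2*pi)) ∫_{-pi}^{pi} g(θ) sin(-5*θ) dθ = b_{5}/2.
(g is even, so the integrand is odd over a symmetric interval and the integral vanishes.)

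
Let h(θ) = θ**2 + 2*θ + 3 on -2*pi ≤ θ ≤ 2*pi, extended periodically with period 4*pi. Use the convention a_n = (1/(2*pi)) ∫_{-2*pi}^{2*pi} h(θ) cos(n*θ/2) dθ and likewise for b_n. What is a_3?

-16/9

a_3 = (1/(2*pi)) ∫_{-2*pi}^{2*pi} h(θ) cos(3*θ/2) dθ.
Integrating by parts twice (tabular method), an antiderivative of (θ**2 + 2*θ + 3) cos(3*θ/2) is 2*θ**2*sin(3*θ/2)/3 + 4*θ*sin(3*θ/2)/3 + 8*θ*cos(3*θ/2)/9 + 38*sin(3*θ/2)/27 + 8*cos(3*θ/2)/9; evaluating from -2*pi to 2*pi: ∫_{-2*pi}^{2*pi} (θ**2 + 2*θ + 3) cos(3*θ/2) dθ = (-16*pi/9 - 8/9) - (-8/9 + 16*pi/9) = -32*pi/9.
Hence a_3 = (1/(2*pi))·(-32*pi/9) = -16/9.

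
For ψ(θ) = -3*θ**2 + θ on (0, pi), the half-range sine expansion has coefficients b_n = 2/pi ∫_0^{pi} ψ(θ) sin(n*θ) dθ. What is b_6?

-1/3 + pi

b_6 = 2/pi ∫_0^{pi} (-3*θ**2 + θ) sin(6*θ) dθ.
Integrating by parts twice (tabular method), an antiderivative of (-3*θ**2 + θ) sin(6*θ) is θ**2*cos(6*θ)/2 - θ*sin(6*θ)/6 - θ*cos(6*θ)/6 + sin(6*θ)/36 - cos(6*θ)/36; evaluating from 0 to pi: ∫_{0}^{pi} (-3*θ**2 + θ) sin(6*θ) dθ = (-pi/6 - 1/36 + pi**2/2) - (-1/36) = pi*(-1 + 3*pi)/6.
Hence b_6 = (2/pi)·(pi*(-1 + 3*pi)/6) = -1/3 + pi.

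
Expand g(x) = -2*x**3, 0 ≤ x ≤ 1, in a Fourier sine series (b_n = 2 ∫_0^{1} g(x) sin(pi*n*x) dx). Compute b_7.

4*(6 - 49*pi**2)/(343*pi**3)

b_7 = 2 ∫_0^{1} (-2*x**3) sin(7*pi*x) dx.
Integrating by parts three times (tabular method), an antiderivative of (-2*x**3) sin(7*pi*x) is 2*x**3*cos(7*pi*x)/(7*pi) - 6*x**2*sin(7*pi*x)/(49*pi**2) - 12*x*cos(7*pi*x)/(343*pi**3) + 12*sin(7*pi*x)/(2401*pi**4); evaluating from 0 to 1: ∫_{0}^{1} (-2*x**3) sin(7*pi*x) dx = (2*(6 - 49*pi**2)/(343*pi**3)) - (0) = 2*(6 - 49*pi**2)/(343*pi**3).
Hence b_7 = 2·(2*(6 - 49*pi**2)/(343*pi**3)) = 4*(6 - 49*pi**2)/(343*pi**3).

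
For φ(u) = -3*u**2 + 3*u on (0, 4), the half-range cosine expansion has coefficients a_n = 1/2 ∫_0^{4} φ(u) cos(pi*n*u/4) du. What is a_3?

16/pi**2

a_3 = 1/2 ∫_0^{4} (-3*u**2 + 3*u) cos(3*pi*u/4) du.
Integrating by parts twice (tabular method), an antiderivative of (-3*u**2 + 3*u) cos(3*pi*u/4) is -4*u**2*sin(3*pi*u/4)/pi + 4*u*sin(3*pi*u/4)/pi - 32*u*cos(3*pi*u/4)/(3*pi**2) + 128*sin(3*pi*u/4)/(9*pi**3) + 16*cos(3*pi*u/4)/(3*pi**2); evaluating from 0 to 4: ∫_{0}^{4} (-3*u**2 + 3*u) cos(3*pi*u/4) du = (112/(3*pi**2)) - (16/(3*pi**2)) = 32/pi**2.
Hence a_3 = (1/2)·(32/pi**2) = 16/pi**2.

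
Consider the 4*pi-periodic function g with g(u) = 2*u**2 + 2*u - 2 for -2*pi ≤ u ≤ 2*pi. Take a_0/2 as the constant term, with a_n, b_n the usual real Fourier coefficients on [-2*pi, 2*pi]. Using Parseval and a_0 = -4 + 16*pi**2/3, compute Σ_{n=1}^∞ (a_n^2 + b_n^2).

Parseval: a_0^2/2 + Σ_{n≥1} (a_n^2+b_n^2) = (1/(2*pi)) ∫_{-2*pi}^{2*pi} g(u)^2 du = -32*pi**2/3 + 8 + 128*pi**4/5.
Subtract a_0^2/2 = 8*(3 - 4*pi**2)**2/9: Σ (a_n^2+b_n^2) = 32*pi**2*(15 + 16*pi**2)/45.

32*pi**2*(15 + 16*pi**2)/45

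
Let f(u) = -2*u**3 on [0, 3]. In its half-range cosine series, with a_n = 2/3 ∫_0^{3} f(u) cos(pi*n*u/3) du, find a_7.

324*(-4 + 49*pi**2)/(2401*pi**4)

a_7 = 2/3 ∫_0^{3} (-2*u**3) cos(7*pi*u/3) du.
Integrating by parts three times (tabular method), an antiderivative of (-2*u**3) cos(7*pi*u/3) is -6*u**3*sin(7*pi*u/3)/(7*pi) - 54*u**2*cos(7*pi*u/3)/(49*pi**2) + 324*u*sin(7*pi*u/3)/(343*pi**3) + 972*cos(7*pi*u/3)/(2401*pi**4); evaluating from 0 to 3: ∫_{0}^{3} (-2*u**3) cos(7*pi*u/3) du = (486*(-2 + 49*pi**2)/(2401*pi**4)) - (972/(2401*pi**4)) = 486*(-4 + 49*pi**2)/(2401*pi**4).
Hence a_7 = (2/3)·(486*(-4 + 49*pi**2)/(2401*pi**4)) = 324*(-4 + 49*pi**2)/(2401*pi**4).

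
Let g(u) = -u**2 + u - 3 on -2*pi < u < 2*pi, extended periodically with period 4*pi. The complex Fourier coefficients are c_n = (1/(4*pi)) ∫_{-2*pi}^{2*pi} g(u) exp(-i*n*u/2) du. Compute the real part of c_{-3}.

8/9

Since g is real-valued, Re(c_{-3}) = (1/(4*pi)) ∫_{-2*pi}^{2*pi} g(u) cos(-3*u/2) du = a_{3}/2.
Integrating by parts twice (tabular method), an antiderivative of (-u**2 + u - 3) cos(-3*u/2) is -2*u**2*sin(3*u/2)/3 + 2*u*sin(3*u/2)/3 - 8*u*cos(3*u/2)/9 - 38*sin(3*u/2)/27 + 4*cos(3*u/2)/9; evaluating from -2*pi to 2*pi: ∫_{-2*pi}^{2*pi} (-u**2 + u - 3) cos(-3*u/2) du = (-4/9 + 16*pi/9) - (-16*pi/9 - 4/9) = 32*pi/9.
Hence Re(c_{-3}) = (1/(4*pi))·(32*pi/9) = 8/9.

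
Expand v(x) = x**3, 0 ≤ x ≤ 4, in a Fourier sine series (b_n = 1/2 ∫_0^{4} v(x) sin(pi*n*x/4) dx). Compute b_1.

b_1 = 1/2 ∫_0^{4} (x**3) sin(pi*x/4) dx.
Integrating by parts three times (tabular method), an antiderivative of (x**3) sin(pi*x/4) is -4*x**3*cos(pi*x/4)/pi + 48*x**2*sin(pi*x/4)/pi**2 + 384*x*cos(pi*x/4)/pi**3 - 1536*sin(pi*x/4)/pi**4; evaluating from 0 to 4: ∫_{0}^{4} (x**3) sin(pi*x/4) dx = (-1536/pi**3 + 256/pi) - (0) = -1536/pi**3 + 256/pi.
Hence b_1 = (1/2)·(-1536/pi**3 + 256/pi) = -768/pi**3 + 128/pi.

-768/pi**3 + 128/pi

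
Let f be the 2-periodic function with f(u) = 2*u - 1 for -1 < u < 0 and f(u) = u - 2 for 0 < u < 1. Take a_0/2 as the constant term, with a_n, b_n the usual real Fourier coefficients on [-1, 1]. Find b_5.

b_5 = ∫_{-1}^{1} f(u) sin(5*pi*u) du.
Split the integral at the breakpoints.
Integrating by parts (boundary term plus one more integral), an antiderivative of (2*u - 1) sin(5*pi*u) is -2*u*cos(5*pi*u)/(5*pi) + 2*sin(5*pi*u)/(25*pi**2) + cos(5*pi*u)/(5*pi); evaluating from -1 to 0: ∫_{-1}^{0} (2*u - 1) sin(5*pi*u) du = (1/(5*pi)) - (-3/(5*pi)) = 4/(5*pi).
Integrating by parts (boundary term plus one more integral), an antiderivative of (u - 2) sin(5*pi*u) is -u*cos(5*pi*u)/(5*pi) + sin(5*pi*u)/(25*pi**2) + 2*cos(5*pi*u)/(5*pi); evaluating from 0 to 1: ∫_{0}^{1} (u - 2) sin(5*pi*u) du = (-1/(5*pi)) - (2/(5*pi)) = -3/(5*pi).
Summing the pieces gives b_5 = 1/(5*pi).

1/(5*pi)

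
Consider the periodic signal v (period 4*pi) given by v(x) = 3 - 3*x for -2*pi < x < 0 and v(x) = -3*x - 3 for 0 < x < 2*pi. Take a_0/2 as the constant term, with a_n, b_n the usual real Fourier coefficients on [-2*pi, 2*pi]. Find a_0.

0

a_0 = (1/(2*pi)) ∫_{-2*pi}^{2*pi} v(x) dx = (1/(2*pi)) · (0) = 0.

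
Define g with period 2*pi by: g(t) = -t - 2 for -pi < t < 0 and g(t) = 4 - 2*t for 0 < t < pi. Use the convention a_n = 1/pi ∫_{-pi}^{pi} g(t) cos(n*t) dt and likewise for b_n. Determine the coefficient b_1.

-3 + 12/pi

b_1 = 1/pi ∫_{-pi}^{pi} g(t) sin(t) dt.
Split the integral at the breakpoints.
Integrating by parts (boundary term plus one more integral), an antiderivative of (-t - 2) sin(t) is t*cos(t) - sin(t) + 2*cos(t); evaluating from -pi to 0: ∫_{-pi}^{0} (-t - 2) sin(t) dt = (2) - (-2 + pi) = 4 - pi.
Integrating by parts (boundary term plus one more integral), an antiderivative of (4 - 2*t) sin(t) is 2*t*cos(t) - 2*sin(t) - 4*cos(t); evaluating from 0 to pi: ∫_{0}^{pi} (4 - 2*t) sin(t) dt = (4 - 2*pi) - (-4) = 8 - 2*pi.
Summing the pieces and multiplying by (1/pi) gives b_1 = -3 + 12/pi.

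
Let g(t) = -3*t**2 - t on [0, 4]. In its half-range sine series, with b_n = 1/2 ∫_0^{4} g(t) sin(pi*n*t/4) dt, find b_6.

52/(3*pi)

b_6 = 1/2 ∫_0^{4} (-3*t**2 - t) sin(3*pi*t/2) dt.
Integrating by parts twice (tabular method), an antiderivative of (-3*t**2 - t) sin(3*pi*t/2) is 2*t**2*cos(3*pi*t/2)/pi - 8*t*sin(3*pi*t/2)/(3*pi**2) + 2*t*cos(3*pi*t/2)/(3*pi) - 4*sin(3*pi*t/2)/(9*pi**2) - 16*cos(3*pi*t/2)/(9*pi**3); evaluating from 0 to 4: ∫_{0}^{4} (-3*t**2 - t) sin(3*pi*t/2) dt = (8*(-2 + 39*pi**2)/(9*pi**3)) - (-16/(9*pi**3)) = 104/(3*pi).
Hence b_6 = (1/2)·(104/(3*pi)) = 52/(3*pi).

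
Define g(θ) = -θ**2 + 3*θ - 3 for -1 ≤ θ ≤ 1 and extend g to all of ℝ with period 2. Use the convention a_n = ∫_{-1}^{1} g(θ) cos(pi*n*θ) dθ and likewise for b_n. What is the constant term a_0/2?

a_0 = ∫_{-1}^{1} g(θ) dθ = -20/3.
So the constant term a_0/2 = -10/3.

-10/3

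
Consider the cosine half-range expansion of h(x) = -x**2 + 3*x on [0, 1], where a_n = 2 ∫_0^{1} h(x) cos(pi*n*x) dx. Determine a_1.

-8/pi**2

a_1 = 2 ∫_0^{1} (-x**2 + 3*x) cos(pi*x) dx.
Integrating by parts twice (tabular method), an antiderivative of (-x**2 + 3*x) cos(pi*x) is -x**2*sin(pi*x)/pi + 3*x*sin(pi*x)/pi - 2*x*cos(pi*x)/pi**2 + 2*sin(pi*x)/pi**3 + 3*cos(pi*x)/pi**2; evaluating from 0 to 1: ∫_{0}^{1} (-x**2 + 3*x) cos(pi*x) dx = (-1/pi**2) - (3/pi**2) = -4/pi**2.
Hence a_1 = 2·(-4/pi**2) = -8/pi**2.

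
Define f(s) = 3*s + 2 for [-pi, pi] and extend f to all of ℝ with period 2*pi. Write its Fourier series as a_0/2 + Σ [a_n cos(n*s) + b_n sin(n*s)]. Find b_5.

6/5

b_5 = 1/pi ∫_{-pi}^{pi} f(s) sin(5*s) ds.
Integrating by parts (boundary term plus one more integral), an antiderivative of (3*s + 2) sin(5*s) is -3*s*cos(5*s)/5 + 3*sin(5*s)/25 - 2*cos(5*s)/5; evaluating from -pi to pi: ∫_{-pi}^{pi} (3*s + 2) sin(5*s) ds = (2/5 + 3*pi/5) - (2/5 - 3*pi/5) = 6*pi/5.
Hence b_5 = (1/pi)·(6*pi/5) = 6/5.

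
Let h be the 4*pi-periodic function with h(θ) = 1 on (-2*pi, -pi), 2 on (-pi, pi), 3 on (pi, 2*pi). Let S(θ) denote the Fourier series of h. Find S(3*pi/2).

h is continuous at θ = 3*pi/2 with value 3, so the series converges to 3 there.

3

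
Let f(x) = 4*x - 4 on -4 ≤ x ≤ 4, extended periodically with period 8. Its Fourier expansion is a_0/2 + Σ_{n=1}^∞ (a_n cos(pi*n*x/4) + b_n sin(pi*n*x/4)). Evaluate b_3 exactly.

b_3 = 1/4 ∫_{-4}^{4} f(x) sin(3*pi*x/4) dx.
Integrating by parts (boundary term plus one more integral), an antiderivative of (4*x - 4) sin(3*pi*x/4) is -16*x*cos(3*pi*x/4)/(3*pi) + 64*sin(3*pi*x/4)/(9*pi**2) + 16*cos(3*pi*x/4)/(3*pi); evaluating from -4 to 4: ∫_{-4}^{4} (4*x - 4) sin(3*pi*x/4) dx = (16/pi) - (-80/(3*pi)) = 128/(3*pi).
Hence b_3 = (1/4)·(128/(3*pi)) = 32/(3*pi).

32/(3*pi)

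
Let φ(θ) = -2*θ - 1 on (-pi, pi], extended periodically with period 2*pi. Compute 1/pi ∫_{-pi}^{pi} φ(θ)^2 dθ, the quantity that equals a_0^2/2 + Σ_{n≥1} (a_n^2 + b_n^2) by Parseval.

1/pi ∫_{-pi}^{pi} φ(θ)^2 dθ = 1/pi · (2*pi + 8*pi**3/3) = 2 + 8*pi**2/3.

2 + 8*pi**2/3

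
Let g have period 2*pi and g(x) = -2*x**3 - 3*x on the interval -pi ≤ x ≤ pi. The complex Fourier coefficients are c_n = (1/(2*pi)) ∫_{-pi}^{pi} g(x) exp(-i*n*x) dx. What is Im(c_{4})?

-pi**2/2 - 9/16

Since g is real-valued, Im(c_{4}) = -(1/(2*pi)) ∫_{-pi}^{pi} g(x) sin(4*x) dx = -b_{4}/2.
g is odd and sin(4*x) is odd, so the integrand is even: ∫_{-pi}^{pi} g(x) sin(4*x) dx = 2∫_0^{pi} g(x) sin(4*x) dx.
Integrating by parts three times (tabular method), an antiderivative of (-2*x**3 - 3*x) sin(4*x) is x**3*cos(4*x)/2 - 3*x**2*sin(4*x)/8 + 9*x*cos(4*x)/16 - 9*sin(4*x)/64; evaluating from 0 to pi: ∫_{0}^{pi} (-2*x**3 - 3*x) sin(4*x) dx = (pi*(9 + 8*pi**2)/16) - (0) = pi*(9 + 8*pi**2)/16.
So ∫_{-pi}^{pi} g(x) sin(4*x) dx = pi*(9/8 + pi**2).
Hence Im(c_{4}) = (-1/(2*pi))·(pi*(9/8 + pi**2)) = -pi**2/2 - 9/16.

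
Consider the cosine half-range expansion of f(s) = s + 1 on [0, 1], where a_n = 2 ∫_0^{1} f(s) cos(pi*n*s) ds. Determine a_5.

a_5 = 2 ∫_0^{1} (s + 1) cos(5*pi*s) ds.
Integrating by parts (boundary term plus one more integral), an antiderivative of (s + 1) cos(5*pi*s) is s*sin(5*pi*s)/(5*pi) + sin(5*pi*s)/(5*pi) + cos(5*pi*s)/(25*pi**2); evaluating from 0 to 1: ∫_{0}^{1} (s + 1) cos(5*pi*s) ds = (-1/(25*pi**2)) - (1/(25*pi**2)) = -2/(25*pi**2).
Hence a_5 = 2·(-2/(25*pi**2)) = -4/(25*pi**2).

-4/(25*pi**2)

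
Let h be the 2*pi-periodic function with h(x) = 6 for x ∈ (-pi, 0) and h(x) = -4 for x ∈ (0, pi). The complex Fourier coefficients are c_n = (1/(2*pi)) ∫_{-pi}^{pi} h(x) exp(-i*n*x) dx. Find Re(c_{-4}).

Since h is real-valued, Re(c_{-4}) = (1/(2*pi)) ∫_{-pi}^{pi} h(x) cos(-4*x) dx = a_{4}/2.
Split the integral at the breakpoints.
Directly, an antiderivative of (6) cos(-4*x) is 3*sin(4*x)/2; evaluating from -pi to 0: ∫_{-pi}^{0} (6) cos(-4*x) dx = (0) - (0) = 0.
Directly, an antiderivative of (-4) cos(-4*x) is -sin(4*x); evaluating from 0 to pi: ∫_{0}^{pi} (-4) cos(-4*x) dx = (0) - (0) = 0.
So ∫_{-pi}^{pi} h(x) cos(-4*x) dx = 0.
Hence Re(c_{-4}) = (1/(2*pi))·(0) = 0.

0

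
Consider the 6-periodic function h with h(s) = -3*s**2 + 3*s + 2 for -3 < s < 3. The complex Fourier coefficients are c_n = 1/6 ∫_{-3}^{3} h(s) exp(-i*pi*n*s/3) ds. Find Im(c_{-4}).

Since h is real-valued, Im(c_{-4}) = -1/6 ∫_{-3}^{3} h(s) sin(-4*pi*s/3) ds = b_{4}/2.
Integrating by parts twice (tabular method), an antiderivative of (-3*s**2 + 3*s + 2) sin(-4*pi*s/3) is -9*s**2*cos(4*pi*s/3)/(4*pi) + 27*s*sin(4*pi*s/3)/(8*pi**2) + 9*s*cos(4*pi*s/3)/(4*pi) - 27*sin(4*pi*s/3)/(16*pi**2) + 81*cos(4*pi*s/3)/(32*pi**3) + 3*cos(4*pi*s/3)/(2*pi); evaluating from -3 to 3: ∫_{-3}^{3} (-3*s**2 + 3*s + 2) sin(-4*pi*s/3) ds = (-12/pi + 81/(32*pi**3)) - (3*(27 - 272*pi**2)/(32*pi**3)) = 27/(2*pi).
Hence Im(c_{-4}) = (-1/6)·(27/(2*pi)) = -9/(4*pi).

-9/(4*pi)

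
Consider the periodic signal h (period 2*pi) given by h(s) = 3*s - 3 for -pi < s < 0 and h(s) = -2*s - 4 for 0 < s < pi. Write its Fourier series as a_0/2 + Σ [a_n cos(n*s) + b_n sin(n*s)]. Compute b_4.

-1/4

b_4 = 1/pi ∫_{-pi}^{pi} h(s) sin(4*s) ds.
Split the integral at the breakpoints.
Integrating by parts (boundary term plus one more integral), an antiderivative of (3*s - 3) sin(4*s) is -3*s*cos(4*s)/4 + 3*sin(4*s)/16 + 3*cos(4*s)/4; evaluating from -pi to 0: ∫_{-pi}^{0} (3*s - 3) sin(4*s) ds = (3/4) - (3/4 + 3*pi/4) = -3*pi/4.
Integrating by parts (boundary term plus one more integral), an antiderivative of (-2*s - 4) sin(4*s) is s*cos(4*s)/2 - sin(4*s)/8 + cos(4*s); evaluating from 0 to pi: ∫_{0}^{pi} (-2*s - 4) sin(4*s) ds = (1 + pi/2) - (1) = pi/2.
Summing the pieces and multiplying by (1/pi) gives b_4 = -1/4.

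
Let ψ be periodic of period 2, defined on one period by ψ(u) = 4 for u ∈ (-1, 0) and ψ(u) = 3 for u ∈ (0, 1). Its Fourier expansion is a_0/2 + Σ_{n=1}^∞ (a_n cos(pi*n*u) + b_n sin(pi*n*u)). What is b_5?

b_5 = ∫_{-1}^{1} ψ(u) sin(5*pi*u) du.
Split the integral at the breakpoints.
Directly, an antiderivative of (4) sin(5*pi*u) is -4*cos(5*pi*u)/(5*pi); evaluating from -1 to 0: ∫_{-1}^{0} (4) sin(5*pi*u) du = (-4/(5*pi)) - (4/(5*pi)) = -8/(5*pi).
Directly, an antiderivative of (3) sin(5*pi*u) is -3*cos(5*pi*u)/(5*pi); evaluating from 0 to 1: ∫_{0}^{1} (3) sin(5*pi*u) du = (3/(5*pi)) - (-3/(5*pi)) = 6/(5*pi).
Summing the pieces gives b_5 = -2/(5*pi).

-2/(5*pi)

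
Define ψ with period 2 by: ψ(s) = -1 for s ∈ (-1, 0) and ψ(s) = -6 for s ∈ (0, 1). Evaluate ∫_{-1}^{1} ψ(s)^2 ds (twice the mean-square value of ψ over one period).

∫_{-1}^{1} ψ(s)^2 ds = 37.

37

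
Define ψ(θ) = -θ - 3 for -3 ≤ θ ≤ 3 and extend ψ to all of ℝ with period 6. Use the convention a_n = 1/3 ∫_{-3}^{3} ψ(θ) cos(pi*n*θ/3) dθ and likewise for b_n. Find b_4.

3/(2*pi)

b_4 = 1/3 ∫_{-3}^{3} ψ(θ) sin(4*pi*θ/3) dθ.
Integrating by parts (boundary term plus one more integral), an antiderivative of (-θ - 3) sin(4*pi*θ/3) is 3*θ*cos(4*pi*θ/3)/(4*pi) - 9*sin(4*pi*θ/3)/(16*pi**2) + 9*cos(4*pi*θ/3)/(4*pi); evaluating from -3 to 3: ∫_{-3}^{3} (-θ - 3) sin(4*pi*θ/3) dθ = (9/(2*pi)) - (0) = 9/(2*pi).
Hence b_4 = (1/3)·(9/(2*pi)) = 3/(2*pi).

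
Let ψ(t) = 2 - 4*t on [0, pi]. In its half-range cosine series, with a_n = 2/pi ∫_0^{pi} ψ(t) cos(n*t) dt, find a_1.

a_1 = 2/pi ∫_0^{pi} (2 - 4*t) cos(t) dt.
Integrating by parts (boundary term plus one more integral), an antiderivative of (2 - 4*t) cos(t) is -4*t*sin(t) + 2*sin(t) - 4*cos(t); evaluating from 0 to pi: ∫_{0}^{pi} (2 - 4*t) cos(t) dt = (4) - (-4) = 8.
Hence a_1 = (2/pi)·(8) = 16/pi.

16/pi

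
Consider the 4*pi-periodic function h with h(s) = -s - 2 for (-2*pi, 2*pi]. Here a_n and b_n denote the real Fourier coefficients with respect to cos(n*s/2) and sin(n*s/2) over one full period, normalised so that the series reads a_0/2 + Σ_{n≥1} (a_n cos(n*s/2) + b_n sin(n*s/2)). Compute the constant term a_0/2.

a_0 = (1/(2*pi)) ∫_{-2*pi}^{2*pi} h(s) ds = (1/(2*pi)) · (-8*pi) = -4.
So the constant term a_0/2 = -2.

-2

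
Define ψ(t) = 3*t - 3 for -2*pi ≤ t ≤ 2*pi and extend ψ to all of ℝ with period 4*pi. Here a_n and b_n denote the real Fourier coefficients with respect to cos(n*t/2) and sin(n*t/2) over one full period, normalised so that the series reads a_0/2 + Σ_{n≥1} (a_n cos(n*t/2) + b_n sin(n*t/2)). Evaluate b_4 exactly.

-3

b_4 = (1/(2*pi)) ∫_{-2*pi}^{2*pi} ψ(t) sin(2*t) dt.
Integrating by parts (boundary term plus one more integral), an antiderivative of (3*t - 3) sin(2*t) is -3*t*cos(2*t)/2 + 3*sin(2*t)/4 + 3*cos(2*t)/2; evaluating from -2*pi to 2*pi: ∫_{-2*pi}^{2*pi} (3*t - 3) sin(2*t) dt = (3/2 - 3*pi) - (3/2 + 3*pi) = -6*pi.
Hence b_4 = (1/(2*pi))·(-6*pi) = -3.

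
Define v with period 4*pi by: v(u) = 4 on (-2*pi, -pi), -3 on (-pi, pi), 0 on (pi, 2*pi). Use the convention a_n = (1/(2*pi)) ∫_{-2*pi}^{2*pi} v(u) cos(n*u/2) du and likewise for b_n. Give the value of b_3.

-4/(3*pi)

b_3 = (1/(2*pi)) ∫_{-2*pi}^{2*pi} v(u) sin(3*u/2) du.
Split the integral at the breakpoints.
Directly, an antiderivative of (4) sin(3*u/2) is -8*cos(3*u/2)/3; evaluating from -2*pi to -pi: ∫_{-2*pi}^{-pi} (4) sin(3*u/2) du = (0) - (8/3) = -8/3.
Directly, an antiderivative of (-3) sin(3*u/2) is 2*cos(3*u/2); evaluating from -pi to pi: ∫_{-pi}^{pi} (-3) sin(3*u/2) du = (0) - (0) = 0.
∫_{pi}^{2*pi} (0) sin(3*u/2) du = 0.
Summing the pieces and multiplying by (1/(2*pi)) gives b_3 = -4/(3*pi).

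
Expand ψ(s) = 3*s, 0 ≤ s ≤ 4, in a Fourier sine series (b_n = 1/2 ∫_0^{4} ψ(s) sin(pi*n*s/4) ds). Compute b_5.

b_5 = 1/2 ∫_0^{4} (3*s) sin(5*pi*s/4) ds.
Integrating by parts (boundary term plus one more integral), an antiderivative of (3*s) sin(5*pi*s/4) is -12*s*cos(5*pi*s/4)/(5*pi) + 48*sin(5*pi*s/4)/(25*pi**2); evaluating from 0 to 4: ∫_{0}^{4} (3*s) sin(5*pi*s/4) ds = (48/(5*pi)) - (0) = 48/(5*pi).
Hence b_5 = (1/2)·(48/(5*pi)) = 24/(5*pi).

24/(5*pi)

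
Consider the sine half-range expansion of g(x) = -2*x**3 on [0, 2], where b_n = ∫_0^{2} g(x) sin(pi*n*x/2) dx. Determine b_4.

-3/pi**3 + 8/pi

b_4 = ∫_0^{2} (-2*x**3) sin(2*pi*x) dx.
Integrating by parts three times (tabular method), an antiderivative of (-2*x**3) sin(2*pi*x) is x**3*cos(2*pi*x)/pi - 3*x**2*sin(2*pi*x)/(2*pi**2) - 3*x*cos(2*pi*x)/(2*pi**3) + 3*sin(2*pi*x)/(4*pi**4); evaluating from 0 to 2: ∫_{0}^{2} (-2*x**3) sin(2*pi*x) dx = (-3/pi**3 + 8/pi) - (0) = -3/pi**3 + 8/pi.
Hence b_4 = -3/pi**3 + 8/pi.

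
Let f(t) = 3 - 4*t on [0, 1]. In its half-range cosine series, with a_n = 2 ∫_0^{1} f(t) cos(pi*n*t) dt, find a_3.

16/(9*pi**2)

a_3 = 2 ∫_0^{1} (3 - 4*t) cos(3*pi*t) dt.
Integrating by parts (boundary term plus one more integral), an antiderivative of (3 - 4*t) cos(3*pi*t) is -4*t*sin(3*pi*t)/(3*pi) + sin(3*pi*t)/pi - 4*cos(3*pi*t)/(9*pi**2); evaluating from 0 to 1: ∫_{0}^{1} (3 - 4*t) cos(3*pi*t) dt = (4/(9*pi**2)) - (-4/(9*pi**2)) = 8/(9*pi**2).
Hence a_3 = 2·(8/(9*pi**2)) = 16/(9*pi**2).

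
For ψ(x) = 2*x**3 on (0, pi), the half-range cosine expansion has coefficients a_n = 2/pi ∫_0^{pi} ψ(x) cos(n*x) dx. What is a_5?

a_5 = 2/pi ∫_0^{pi} (2*x**3) cos(5*x) dx.
Integrating by parts three times (tabular method), an antiderivative of (2*x**3) cos(5*x) is 2*x**3*sin(5*x)/5 + 6*x**2*cos(5*x)/25 - 12*x*sin(5*x)/125 - 12*cos(5*x)/625; evaluating from 0 to pi: ∫_{0}^{pi} (2*x**3) cos(5*x) dx = (12/625 - 6*pi**2/25) - (-12/625) = 24/625 - 6*pi**2/25.
Hence a_5 = (2/pi)·(24/625 - 6*pi**2/25) = 12*(4 - 25*pi**2)/(625*pi).

12*(4 - 25*pi**2)/(625*pi)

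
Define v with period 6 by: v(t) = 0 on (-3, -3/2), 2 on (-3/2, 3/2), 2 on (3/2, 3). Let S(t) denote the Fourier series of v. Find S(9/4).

2

v is continuous at t = 9/4 with value 2, so the series converges to 2 there.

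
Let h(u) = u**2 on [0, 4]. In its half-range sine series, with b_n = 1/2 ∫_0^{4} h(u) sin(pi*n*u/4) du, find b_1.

b_1 = 1/2 ∫_0^{4} (u**2) sin(pi*u/4) du.
Integrating by parts twice (tabular method), an antiderivative of (u**2) sin(pi*u/4) is -4*u**2*cos(pi*u/4)/pi + 32*u*sin(pi*u/4)/pi**2 + 128*cos(pi*u/4)/pi**3; evaluating from 0 to 4: ∫_{0}^{4} (u**2) sin(pi*u/4) du = (-128/pi**3 + 64/pi) - (128/pi**3) = -256/pi**3 + 64/pi.
Hence b_1 = (1/2)·(-256/pi**3 + 64/pi) = -128/pi**3 + 32/pi.

-128/pi**3 + 32/pi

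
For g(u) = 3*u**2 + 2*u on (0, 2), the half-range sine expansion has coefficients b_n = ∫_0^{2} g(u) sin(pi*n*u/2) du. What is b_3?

b_3 = ∫_0^{2} (3*u**2 + 2*u) sin(3*pi*u/2) du.
Integrating by parts twice (tabular method), an antiderivative of (3*u**2 + 2*u) sin(3*pi*u/2) is -2*u**2*cos(3*pi*u/2)/pi + 8*u*sin(3*pi*u/2)/(3*pi**2) - 4*u*cos(3*pi*u/2)/(3*pi) + 8*sin(3*pi*u/2)/(9*pi**2) + 16*cos(3*pi*u/2)/(9*pi**3); evaluating from 0 to 2: ∫_{0}^{2} (3*u**2 + 2*u) sin(3*pi*u/2) du = (16*(-1 + 6*pi**2)/(9*pi**3)) - (16/(9*pi**3)) = 32*(-1 + 3*pi**2)/(9*pi**3).
Hence b_3 = 32*(-1 + 3*pi**2)/(9*pi**3).

32*(-1 + 3*pi**2)/(9*pi**3)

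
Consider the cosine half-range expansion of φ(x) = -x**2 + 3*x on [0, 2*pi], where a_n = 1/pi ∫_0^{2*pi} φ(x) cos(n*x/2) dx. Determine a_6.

a_6 = 1/pi ∫_0^{2*pi} (-x**2 + 3*x) cos(3*x) dx.
Integrating by parts twice (tabular method), an antiderivative of (-x**2 + 3*x) cos(3*x) is -x**2*sin(3*x)/3 + x*sin(3*x) - 2*x*cos(3*x)/9 + 2*sin(3*x)/27 + cos(3*x)/3; evaluating from 0 to 2*pi: ∫_{0}^{2*pi} (-x**2 + 3*x) cos(3*x) dx = (1/3 - 4*pi/9) - (1/3) = -4*pi/9.
Hence a_6 = (1/pi)·(-4*pi/9) = -4/9.

-4/9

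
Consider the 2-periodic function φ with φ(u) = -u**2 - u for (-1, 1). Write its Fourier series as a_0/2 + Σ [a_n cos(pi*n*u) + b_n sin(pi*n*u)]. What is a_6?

-1/(9*pi**2)

a_6 = ∫_{-1}^{1} φ(u) cos(6*pi*u) du.
Integrating by parts twice (tabular method), an antiderivative of (-u**2 - u) cos(6*pi*u) is -u**2*sin(6*pi*u)/(6*pi) - u*sin(6*pi*u)/(6*pi) - u*cos(6*pi*u)/(18*pi**2) + sin(6*pi*u)/(108*pi**3) - cos(6*pi*u)/(36*pi**2); evaluating from -1 to 1: ∫_{-1}^{1} (-u**2 - u) cos(6*pi*u) du = (-1/(12*pi**2)) - (1/(36*pi**2)) = -1/(9*pi**2).
Hence a_6 = -1/(9*pi**2).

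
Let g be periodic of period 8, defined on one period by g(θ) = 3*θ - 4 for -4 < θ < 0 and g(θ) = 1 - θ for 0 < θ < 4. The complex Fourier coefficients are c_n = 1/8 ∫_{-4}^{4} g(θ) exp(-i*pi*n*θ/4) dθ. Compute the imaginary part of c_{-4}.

-1/pi

Since g is real-valued, Im(c_{-4}) = -1/8 ∫_{-4}^{4} g(θ) sin(-pi*θ) dθ = b_{4}/2.
Split the integral at the breakpoints.
Integrating by parts (boundary term plus one more integral), an antiderivative of (3*θ - 4) sin(-pi*θ) is 3*θ*cos(pi*θ)/pi - 3*sin(pi*θ)/pi**2 - 4*cos(pi*θ)/pi; evaluating from -4 to 0: ∫_{-4}^{0} (3*θ - 4) sin(-pi*θ) dθ = (-4/pi) - (-16/pi) = 12/pi.
Integrating by parts (boundary term plus one more integral), an antiderivative of (1 - θ) sin(-pi*θ) is -θ*cos(pi*θ)/pi + sin(pi*θ)/pi**2 + cos(pi*θ)/pi; evaluating from 0 to 4: ∫_{0}^{4} (1 - θ) sin(-pi*θ) dθ = (-3/pi) - (1/pi) = -4/pi.
So ∫_{-4}^{4} g(θ) sin(-pi*θ) dθ = 8/pi.
Hence Im(c_{-4}) = (-1/8)·(8/pi) = -1/pi.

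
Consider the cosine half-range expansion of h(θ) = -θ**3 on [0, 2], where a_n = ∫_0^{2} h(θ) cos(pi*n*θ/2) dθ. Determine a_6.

a_6 = ∫_0^{2} (-θ**3) cos(3*pi*θ) dθ.
Integrating by parts three times (tabular method), an antiderivative of (-θ**3) cos(3*pi*θ) is -θ**3*sin(3*pi*θ)/(3*pi) - θ**2*cos(3*pi*θ)/(3*pi**2) + 2*θ*sin(3*pi*θ)/(9*pi**3) + 2*cos(3*pi*θ)/(27*pi**4); evaluating from 0 to 2: ∫_{0}^{2} (-θ**3) cos(3*pi*θ) dθ = (2*(1 - 18*pi**2)/(27*pi**4)) - (2/(27*pi**4)) = -4/(3*pi**2).
Hence a_6 = -4/(3*pi**2).

-4/(3*pi**2)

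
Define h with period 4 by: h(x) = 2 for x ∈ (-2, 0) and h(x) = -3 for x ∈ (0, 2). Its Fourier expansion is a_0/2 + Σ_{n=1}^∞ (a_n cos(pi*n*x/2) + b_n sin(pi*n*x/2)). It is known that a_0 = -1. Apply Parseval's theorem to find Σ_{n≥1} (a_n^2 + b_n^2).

25/2

Parseval: a_0^2/2 + Σ_{n≥1} (a_n^2+b_n^2) = 1/2 ∫_{-2}^{2} h(x)^2 dx = 13.
Subtract a_0^2/2 = 1/2: Σ (a_n^2+b_n^2) = 25/2.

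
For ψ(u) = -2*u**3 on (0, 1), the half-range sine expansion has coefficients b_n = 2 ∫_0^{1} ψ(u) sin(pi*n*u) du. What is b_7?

4*(6 - 49*pi**2)/(343*pi**3)

b_7 = 2 ∫_0^{1} (-2*u**3) sin(7*pi*u) du.
Integrating by parts three times (tabular method), an antiderivative of (-2*u**3) sin(7*pi*u) is 2*u**3*cos(7*pi*u)/(7*pi) - 6*u**2*sin(7*pi*u)/(49*pi**2) - 12*u*cos(7*pi*u)/(343*pi**3) + 12*sin(7*pi*u)/(2401*pi**4); evaluating from 0 to 1: ∫_{0}^{1} (-2*u**3) sin(7*pi*u) du = (2*(6 - 49*pi**2)/(343*pi**3)) - (0) = 2*(6 - 49*pi**2)/(343*pi**3).
Hence b_7 = 2·(2*(6 - 49*pi**2)/(343*pi**3)) = 4*(6 - 49*pi**2)/(343*pi**3).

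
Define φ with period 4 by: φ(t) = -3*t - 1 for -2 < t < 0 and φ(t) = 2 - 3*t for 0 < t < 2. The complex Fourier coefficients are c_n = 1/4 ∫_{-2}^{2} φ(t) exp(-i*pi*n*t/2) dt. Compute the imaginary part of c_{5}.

3/(5*pi)

Since φ is real-valued, Im(c_{5}) = -1/4 ∫_{-2}^{2} φ(t) sin(5*pi*t/2) dt = -b_{5}/2.
Split the integral at the breakpoints.
Integrating by parts (boundary term plus one more integral), an antiderivative of (-3*t - 1) sin(5*pi*t/2) is 6*t*cos(5*pi*t/2)/(5*pi) - 12*sin(5*pi*t/2)/(25*pi**2) + 2*cos(5*pi*t/2)/(5*pi); evaluating from -2 to 0: ∫_{-2}^{0} (-3*t - 1) sin(5*pi*t/2) dt = (2/(5*pi)) - (2/pi) = -8/(5*pi).
Integrating by parts (boundary term plus one more integral), an antiderivative of (2 - 3*t) sin(5*pi*t/2) is 6*t*cos(5*pi*t/2)/(5*pi) - 12*sin(5*pi*t/2)/(25*pi**2) - 4*cos(5*pi*t/2)/(5*pi); evaluating from 0 to 2: ∫_{0}^{2} (2 - 3*t) sin(5*pi*t/2) dt = (-8/(5*pi)) - (-4/(5*pi)) = -4/(5*pi).
So ∫_{-2}^{2} φ(t) sin(5*pi*t/2) dt = -12/(5*pi).
Hence Im(c_{5}) = (-1/4)·(-12/(5*pi)) = 3/(5*pi).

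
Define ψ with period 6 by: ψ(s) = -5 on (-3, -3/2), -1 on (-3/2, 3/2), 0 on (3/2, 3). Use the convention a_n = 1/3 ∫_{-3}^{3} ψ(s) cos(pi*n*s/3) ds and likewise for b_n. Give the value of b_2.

b_2 = 1/3 ∫_{-3}^{3} ψ(s) sin(2*pi*s/3) ds.
Split the integral at the breakpoints.
Directly, an antiderivative of (-5) sin(2*pi*s/3) is 15*cos(2*pi*s/3)/(2*pi); evaluating from -3 to -3/2: ∫_{-3}^{-3/2} (-5) sin(2*pi*s/3) ds = (-15/(2*pi)) - (15/(2*pi)) = -15/pi.
Directly, an antiderivative of (-1) sin(2*pi*s/3) is 3*cos(2*pi*s/3)/(2*pi); evaluating from -3/2 to 3/2: ∫_{-3/2}^{3/2} (-1) sin(2*pi*s/3) ds = (-3/(2*pi)) - (-3/(2*pi)) = 0.
∫_{3/2}^{3} (0) sin(2*pi*s/3) ds = 0.
Summing the pieces and multiplying by (1/3) gives b_2 = -5/pi.

-5/pi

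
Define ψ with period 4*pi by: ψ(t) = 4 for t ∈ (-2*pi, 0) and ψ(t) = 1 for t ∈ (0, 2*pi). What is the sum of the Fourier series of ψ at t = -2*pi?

5/2

At t = -2*pi the one-sided limits are ψ(-2*pi^-) = 1 and ψ(-2*pi^+) = 4.
By Dirichlet's theorem the series converges to their average, [(1) + (4)]/2 = 5/2.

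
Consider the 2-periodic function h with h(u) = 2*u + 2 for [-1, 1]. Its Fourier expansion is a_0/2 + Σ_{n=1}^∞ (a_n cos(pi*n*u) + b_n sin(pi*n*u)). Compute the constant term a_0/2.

a_0 = ∫_{-1}^{1} h(u) du = 4.
So the constant term a_0/2 = 2.

2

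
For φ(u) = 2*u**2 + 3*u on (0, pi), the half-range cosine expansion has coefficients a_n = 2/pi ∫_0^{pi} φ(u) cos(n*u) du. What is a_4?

1/2

a_4 = 2/pi ∫_0^{pi} (2*u**2 + 3*u) cos(4*u) du.
Integrating by parts twice (tabular method), an antiderivative of (2*u**2 + 3*u) cos(4*u) is u**2*sin(4*u)/2 + 3*u*sin(4*u)/4 + u*cos(4*u)/4 - sin(4*u)/16 + 3*cos(4*u)/16; evaluating from 0 to pi: ∫_{0}^{pi} (2*u**2 + 3*u) cos(4*u) du = (3/16 + pi/4) - (3/16) = pi/4.
Hence a_4 = (2/pi)·(pi/4) = 1/2.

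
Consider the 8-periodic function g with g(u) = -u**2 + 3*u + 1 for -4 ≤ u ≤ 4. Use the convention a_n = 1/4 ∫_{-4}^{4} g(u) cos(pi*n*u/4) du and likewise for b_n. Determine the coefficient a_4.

-4/pi**2

a_4 = 1/4 ∫_{-4}^{4} g(u) cos(pi*u) du.
Integrating by parts twice (tabular method), an antiderivative of (-u**2 + 3*u + 1) cos(pi*u) is -u**2*sin(pi*u)/pi + 3*u*sin(pi*u)/pi - 2*u*cos(pi*u)/pi**2 + 2*sin(pi*u)/pi**3 + sin(pi*u)/pi + 3*cos(pi*u)/pi**2; evaluating from -4 to 4: ∫_{-4}^{4} (-u**2 + 3*u + 1) cos(pi*u) du = (-5/pi**2) - (11/pi**2) = -16/pi**2.
Hence a_4 = (1/4)·(-16/pi**2) = -4/pi**2.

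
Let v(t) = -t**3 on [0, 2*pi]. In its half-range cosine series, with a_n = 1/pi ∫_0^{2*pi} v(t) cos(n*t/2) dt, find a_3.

16*(-4 + 9*pi**2)/(27*pi)

a_3 = 1/pi ∫_0^{2*pi} (-t**3) cos(3*t/2) dt.
Integrating by parts three times (tabular method), an antiderivative of (-t**3) cos(3*t/2) is -2*t**3*sin(3*t/2)/3 - 4*t**2*cos(3*t/2)/3 + 16*t*sin(3*t/2)/9 + 32*cos(3*t/2)/27; evaluating from 0 to 2*pi: ∫_{0}^{2*pi} (-t**3) cos(3*t/2) dt = (-32/27 + 16*pi**2/3) - (32/27) = -64/27 + 16*pi**2/3.
Hence a_3 = (1/pi)·(-64/27 + 16*pi**2/3) = 16*(-4 + 9*pi**2)/(27*pi).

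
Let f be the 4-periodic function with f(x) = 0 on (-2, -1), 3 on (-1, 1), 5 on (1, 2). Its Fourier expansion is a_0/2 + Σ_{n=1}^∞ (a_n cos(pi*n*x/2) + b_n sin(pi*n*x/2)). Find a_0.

a_0 = 1/2 ∫_{-2}^{2} f(x) dx = 1/2 · (11) = 11/2.

11/2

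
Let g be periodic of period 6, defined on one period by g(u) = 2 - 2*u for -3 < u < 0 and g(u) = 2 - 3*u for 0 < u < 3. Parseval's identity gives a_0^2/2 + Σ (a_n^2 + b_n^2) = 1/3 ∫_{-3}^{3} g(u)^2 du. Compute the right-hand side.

1/3 ∫_{-3}^{3} g(u)^2 du = 1/3 · (123) = 41.

41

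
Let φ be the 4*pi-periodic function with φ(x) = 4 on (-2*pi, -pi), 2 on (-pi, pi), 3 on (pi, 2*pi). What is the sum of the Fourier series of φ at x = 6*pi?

x = 6*pi differs from x = 2*pi by 1 full period(s), and the series is 4*pi-periodic.
At x = 2*pi the one-sided limits are φ(2*pi^-) = 3 and φ(2*pi^+) = 4.
By Dirichlet's theorem the series converges to their average, [(3) + (4)]/2 = 7/2.

7/2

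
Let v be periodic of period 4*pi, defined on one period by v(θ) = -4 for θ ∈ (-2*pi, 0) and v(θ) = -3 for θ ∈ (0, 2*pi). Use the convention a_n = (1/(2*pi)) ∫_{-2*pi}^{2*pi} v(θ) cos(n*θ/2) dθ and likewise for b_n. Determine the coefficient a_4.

0

a_4 = (1/(2*pi)) ∫_{-2*pi}^{2*pi} v(θ) cos(2*θ) dθ.
Split the integral at the breakpoints.
Directly, an antiderivative of (-4) cos(2*θ) is -2*sin(2*θ); evaluating from -2*pi to 0: ∫_{-2*pi}^{0} (-4) cos(2*θ) dθ = (0) - (0) = 0.
Directly, an antiderivative of (-3) cos(2*θ) is -3*sin(2*θ)/2; evaluating from 0 to 2*pi: ∫_{0}^{2*pi} (-3) cos(2*θ) dθ = (0) - (0) = 0.
Summing the pieces and multiplying by (1/(2*pi)) gives a_4 = 0.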